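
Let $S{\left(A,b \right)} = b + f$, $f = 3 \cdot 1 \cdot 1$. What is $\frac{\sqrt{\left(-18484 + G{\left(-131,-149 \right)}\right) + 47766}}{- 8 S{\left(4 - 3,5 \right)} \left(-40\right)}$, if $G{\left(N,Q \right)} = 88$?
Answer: $\frac{\sqrt{29370}}{2560} \approx 0.066944$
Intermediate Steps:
$f = 3$ ($f = 3 \cdot 1 = 3$)
$S{\left(A,b \right)} = 3 + b$ ($S{\left(A,b \right)} = b + 3 = 3 + b$)
$\frac{\sqrt{\left(-18484 + G{\left(-131,-149 \right)}\right) + 47766}}{- 8 S{\left(4 - 3,5 \right)} \left(-40\right)} = \frac{\sqrt{\left(-18484 + 88\right) + 47766}}{- 8 \left(3 + 5\right) \left(-40\right)} = \frac{\sqrt{-18396 + 47766}}{\left(-8\right) 8 \left(-40\right)} = \frac{\sqrt{29370}}{\left(-64\right) \left(-40\right)} = \frac{\sqrt{29370}}{2560}$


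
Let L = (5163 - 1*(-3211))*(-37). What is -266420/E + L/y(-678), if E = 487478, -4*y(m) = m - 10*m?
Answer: 150632784854/743647689 ≈ 202.56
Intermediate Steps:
y(m) = 9*m/4 (y(m) = -(m - 10*m)/4 = -(-9)*m/4 = 9*m/4)
L = -309838 (L = (5163 + 3211)*(-37) = 8374*(-37) = -309838)
-266420/E + L/y(-678) = -266420/487478 - 309838/((9/4)*(-678)) = -266420*1/487478 - 309838/(-3051/2) = -133210/243739 - 309838*(-2/3051) = -133210/243739 + 619676/3051 = 150632784854/743647689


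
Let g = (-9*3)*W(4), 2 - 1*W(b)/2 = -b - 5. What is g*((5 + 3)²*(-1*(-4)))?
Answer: -152064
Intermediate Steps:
W(b) = 14 + 2*b (W(b) = 4 - 2*(-b - 5) = 4 - 2*(-5 - b) = 4 + (10 + 2*b) = 14 + 2*b)
g = -594 (g = (-9*3)*(14 + 2*4) = -27*(14 + 8) = -27*22 = -594)
g*((5 + 3)²*(-1*(-4))) = -594*(5 + 3)²*(-1*(-4)) = -594*8²*4 = -38016*4 = -594*256 = -152064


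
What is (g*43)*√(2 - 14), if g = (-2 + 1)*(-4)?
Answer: 344*I*√3 ≈ 595.83*I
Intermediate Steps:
g = 4 (g = -1*(-4) = 4)
(g*43)*√(2 - 14) = (4*43)*√(2 - 14) = 172*√(-12) = 172*(2*I*√3) = 344*I*√3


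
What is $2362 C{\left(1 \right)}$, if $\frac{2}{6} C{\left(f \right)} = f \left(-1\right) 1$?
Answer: $-7086$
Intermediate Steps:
$C{\left(f \right)} = - 3 f$ ($C{\left(f \right)} = 3 f \left(-1\right) 1 = 3 - f 1 = 3 \left(- f\right) = - 3 f$)
$2362 C{\left(1 \right)} = 2362 \left(\left(-3\right) 1\right) = 2362 \left(-3\right) = -7086$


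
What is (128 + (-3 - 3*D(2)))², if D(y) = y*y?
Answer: 12769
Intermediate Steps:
D(y) = y²
(128 + (-3 - 3*D(2)))² = (128 + (-3 - 3*2²))² = (128 + (-3 - 3*4))² = (128 + (-3 - 12))² = (128 - 15)² = 113² = 12769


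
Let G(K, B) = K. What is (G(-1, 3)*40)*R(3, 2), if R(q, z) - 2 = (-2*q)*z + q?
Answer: 280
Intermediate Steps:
R(q, z) = 2 + q - 2*q*z (R(q, z) = 2 + ((-2*q)*z + q) = 2 + (-2*q*z + q) = 2 + (q - 2*q*z) = 2 + q - 2*q*z)
(G(-1, 3)*40)*R(3, 2) = (-1*40)*(2 + 3 - 2*3*2) = -40*(2 + 3 - 12) = -40*(-7) = 280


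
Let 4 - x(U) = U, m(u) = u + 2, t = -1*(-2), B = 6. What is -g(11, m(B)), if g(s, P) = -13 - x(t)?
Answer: 15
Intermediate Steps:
t = 2
m(u) = 2 + u
x(U) = 4 - U
g(s, P) = -15 (g(s, P) = -13 - (4 - 1*2) = -13 - (4 - 2) = -13 - 1*2 = -13 - 2 = -15)
-g(11, m(B)) = -1*(-15) = 15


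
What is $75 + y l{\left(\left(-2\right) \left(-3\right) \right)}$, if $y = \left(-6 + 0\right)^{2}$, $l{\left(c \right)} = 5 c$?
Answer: $1155$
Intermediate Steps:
$y = 36$ ($y = \left(-6\right)^{2} = 36$)
$75 + y l{\left(\left(-2\right) \left(-3\right) \right)} = 75 + 36 \cdot 5 \left(\left(-2\right) \left(-3\right)\right) = 75 + 36 \cdot 5 \cdot 6 = 75 + 36 \cdot 30 = 75 + 1080 = 1155$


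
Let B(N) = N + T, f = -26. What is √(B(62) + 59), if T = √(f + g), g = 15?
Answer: √(121 + I*√11) ≈ 11.001 + 0.1507*I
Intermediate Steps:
T = I*√11 (T = √(-26 + 15) = √(-11) = I*√11 ≈ 3.3166*I)
B(N) = N + I*√11
√(B(62) + 59) = √((62 + I*√11) + 59) = √(121 + I*√11)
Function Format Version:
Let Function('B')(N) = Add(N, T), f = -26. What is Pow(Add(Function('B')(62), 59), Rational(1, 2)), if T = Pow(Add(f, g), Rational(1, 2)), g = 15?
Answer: Pow(Add(121, Mul(I, Pow(11, Rational(1, 2)))), Rational(1, 2)) ≈ Add(11.001, Mul(0.1507, I))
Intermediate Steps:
T = Mul(I, Pow(11, Rational(1, 2))) (T = Pow(Add(-26, 15), Rational(1, 2)) = Pow(-11, Rational(1, 2)) = Mul(I, Pow(11, Rational(1, 2))) ≈ Mul(3.3166, I))
Function('B')(N) = Add(N, Mul(I, Pow(11, Rational(1, 2))))
Pow(Add(Function('B')(62), 59), Rational(1, 2)) = Pow(Add(Add(62, Mul(I, Pow(11, Rational(1, 2)))), 59), Rational(1, 2)) = Pow(Add(121, Mul(I, Pow(11, Rational(1, 2)))), Rational(1, 2))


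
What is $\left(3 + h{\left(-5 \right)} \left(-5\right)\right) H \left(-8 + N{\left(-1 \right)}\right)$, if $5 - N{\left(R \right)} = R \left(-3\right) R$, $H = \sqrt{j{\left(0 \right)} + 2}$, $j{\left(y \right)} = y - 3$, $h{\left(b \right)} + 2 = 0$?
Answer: $0$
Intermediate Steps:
$h{\left(b \right)} = -2$ ($h{\left(b \right)} = -2 + 0 = -2$)
$j{\left(y \right)} = -3 + y$
$H = i$ ($H = \sqrt{\left(-3 + 0\right) + 2} = \sqrt{-3 + 2} = \sqrt{-1} = i \approx 1.0 i$)
$N{\left(R \right)} = 5 + 3 R^{2}$ ($N{\left(R \right)} = 5 - R \left(-3\right) R = 5 - - 3 R R = 5 - - 3 R^{2} = 5 + 3 R^{2}$)
$\left(3 + h{\left(-5 \right)} \left(-5\right)\right) H \left(-8 + N{\left(-1 \right)}\right) = \left(3 - -10\right) i \left(-8 + \left(5 + 3 \left(-1\right)^{2}\right)\right) = \left(3 + 10\right) i \left(-8 + \left(5 + 3 \cdot 1\right)\right) = 13 i \left(-8 + \left(5 + 3\right)\right) = 13 i \left(-8 + 8\right) = 13 i 0 = 0$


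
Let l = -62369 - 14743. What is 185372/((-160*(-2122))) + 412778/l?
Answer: -3932874403/818158320 ≈ -4.8070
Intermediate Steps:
l = -77112
185372/((-160*(-2122))) + 412778/l = 185372/((-160*(-2122))) + 412778/(-77112) = 185372/339520 + 412778*(-1/77112) = 185372*(1/339520) - 206389/38556 = 46343/84880 - 206389/38556 = -3932874403/818158320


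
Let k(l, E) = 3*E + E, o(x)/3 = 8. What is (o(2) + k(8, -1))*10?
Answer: 200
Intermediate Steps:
o(x) = 24 (o(x) = 3*8 = 24)
k(l, E) = 4*E
(o(2) + k(8, -1))*10 = (24 + 4*(-1))*10 = (24 - 4)*10 = 20*10 = 200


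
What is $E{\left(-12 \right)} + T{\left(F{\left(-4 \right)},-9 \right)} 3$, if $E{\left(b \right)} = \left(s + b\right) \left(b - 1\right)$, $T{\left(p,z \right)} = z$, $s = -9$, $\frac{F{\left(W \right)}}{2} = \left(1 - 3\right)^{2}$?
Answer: $246$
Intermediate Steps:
$F{\left(W \right)} = 8$ ($F{\left(W \right)} = 2 \left(1 - 3\right)^{2} = 2 \left(-2\right)^{2} = 2 \cdot 4 = 8$)
$E{\left(b \right)} = \left(-1 + b\right) \left(-9 + b\right)$ ($E{\left(b \right)} = \left(-9 + b\right) \left(b - 1\right) = \left(-9 + b\right) \left(-1 + b\right) = \left(-1 + b\right) \left(-9 + b\right)$)
$E{\left(-12 \right)} + T{\left(F{\left(-4 \right)},-9 \right)} 3 = \left(9 + \left(-12\right)^{2} - -120\right) - 27 = \left(9 + 144 + 120\right) - 27 = 273 - 27 = 246$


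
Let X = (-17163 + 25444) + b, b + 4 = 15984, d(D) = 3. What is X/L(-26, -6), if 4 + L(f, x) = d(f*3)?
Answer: -24261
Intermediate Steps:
L(f, x) = -1 (L(f, x) = -4 + 3 = -1)
b = 15980 (b = -4 + 15984 = 15980)
X = 24261 (X = (-17163 + 25444) + 15980 = 8281 + 15980 = 24261)
X/L(-26, -6) = 24261/(-1) = 24261*(-1) = -24261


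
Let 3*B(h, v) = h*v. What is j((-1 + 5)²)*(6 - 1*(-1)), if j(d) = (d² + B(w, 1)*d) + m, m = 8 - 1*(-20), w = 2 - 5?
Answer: 1876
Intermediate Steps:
w = -3
B(h, v) = h*v/3 (B(h, v) = (h*v)/3 = h*v/3)
m = 28 (m = 8 + 20 = 28)
j(d) = 28 + d² - d (j(d) = (d² + ((⅓)*(-3)*1)*d) + 28 = (d² - d) + 28 = 28 + d² - d)
j((-1 + 5)²)*(6 - 1*(-1)) = (28 + ((-1 + 5)²)² - (-1 + 5)²)*(6 - 1*(-1)) = (28 + (4²)² - 1*4²)*(6 + 1) = (28 + 16² - 1*16)*7 = (28 + 256 - 16)*7 = 268*7 = 1876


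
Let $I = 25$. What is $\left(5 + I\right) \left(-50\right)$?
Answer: $-1500$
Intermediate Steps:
$\left(5 + I\right) \left(-50\right) = \left(5 + 25\right) \left(-50\right) = 30 \left(-50\right) = -1500$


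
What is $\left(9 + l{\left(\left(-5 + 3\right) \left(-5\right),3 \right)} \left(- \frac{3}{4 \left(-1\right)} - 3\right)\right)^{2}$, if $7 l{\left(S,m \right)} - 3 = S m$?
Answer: $\frac{2025}{784} \approx 2.5829$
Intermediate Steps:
$l{\left(S,m \right)} = \frac{3}{7} + \frac{S m}{7}$
$\left(9 + l{\left(\left(-5 + 3\right) \left(-5\right),3 \right)} \left(- \frac{3}{4 \left(-1\right)} - 3\right)\right)^{2} = \left(9 + \left(\frac{3}{7} + \frac{1}{7} \left(-5 + 3\right) \left(-5\right) 3\right) \left(- \frac{3}{4 \left(-1\right)} - 3\right)\right)^{2} = \left(9 + \left(\frac{3}{7} + \frac{1}{7} \left(\left(-2\right) \left(-5\right)\right) 3\right) \left(- \frac{3}{-4} - 3\right)\right)^{2} = \left(9 + \left(\frac{3}{7} + \frac{1}{7} \cdot 10 \cdot 3\right) \left(\left(-3\right) \left(- \frac{1}{4}\right) - 3\right)\right)^{2} = \left(9 + \left(\frac{3}{7} + \frac{30}{7}\right) \left(\frac{3}{4} - 3\right)\right)^{2} = \left(9 + \frac{33}{7} \left(- \frac{9}{4}\right)\right)^{2} = \left(9 - \frac{297}{28}\right)^{2} = \left(- \frac{45}{28}\right)^{2} = \frac{2025}{784}$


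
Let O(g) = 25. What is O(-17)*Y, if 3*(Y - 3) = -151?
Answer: -3550/3 ≈ -1183.3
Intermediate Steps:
Y = -142/3 (Y = 3 + (1/3)*(-151) = 3 - 151/3 = -142/3 ≈ -47.333)
O(-17)*Y = 25*(-142/3) = -3550/3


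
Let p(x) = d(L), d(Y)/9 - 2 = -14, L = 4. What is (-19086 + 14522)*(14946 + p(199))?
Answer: -67720632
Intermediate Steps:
d(Y) = -108 (d(Y) = 18 + 9*(-14) = 18 - 126 = -108)
p(x) = -108
(-19086 + 14522)*(14946 + p(199)) = (-19086 + 14522)*(14946 - 108) = -4564*14838 = -67720632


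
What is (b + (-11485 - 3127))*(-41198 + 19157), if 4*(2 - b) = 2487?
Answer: 1342892007/4 ≈ 3.3572e+8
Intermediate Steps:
b = -2479/4 (b = 2 - ¼*2487 = 2 - 2487/4 = -2479/4 ≈ -619.75)
(b + (-11485 - 3127))*(-41198 + 19157) = (-2479/4 + (-11485 - 3127))*(-41198 + 19157) = (-2479/4 - 14612)*(-22041) = -60927/4*(-22041) = 1342892007/4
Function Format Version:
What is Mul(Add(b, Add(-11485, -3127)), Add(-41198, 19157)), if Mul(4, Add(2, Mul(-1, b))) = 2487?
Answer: Rational(1342892007, 4) ≈ 3.3572e+8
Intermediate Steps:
b = Rational(-2479, 4) (b = Add(2, Mul(Rational(-1, 4), 2487)) = Add(2, Rational(-2487, 4)) = Rational(-2479, 4) ≈ -619.75)
Mul(Add(b, Add(-11485, -3127)), Add(-41198, 19157)) = Mul(Add(Rational(-2479, 4), Add(-11485, -3127)), Add(-41198, 19157)) = Mul(Add(Rational(-2479, 4), -14612), -22041) = Mul(Rational(-60927, 4), -22041) = Rational(1342892007, 4)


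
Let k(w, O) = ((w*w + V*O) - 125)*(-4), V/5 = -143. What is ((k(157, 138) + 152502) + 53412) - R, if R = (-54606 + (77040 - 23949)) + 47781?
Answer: 456232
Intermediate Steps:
V = -715 (V = 5*(-143) = -715)
k(w, O) = 500 - 4*w² + 2860*O (k(w, O) = ((w*w - 715*O) - 125)*(-4) = ((w² - 715*O) - 125)*(-4) = (-125 + w² - 715*O)*(-4) = 500 - 4*w² + 2860*O)
R = 46266 (R = (-54606 + 53091) + 47781 = -1515 + 47781 = 46266)
((k(157, 138) + 152502) + 53412) - R = (((500 - 4*157² + 2860*138) + 152502) + 53412) - 1*46266 = (((500 - 4*24649 + 394680) + 152502) + 53412) - 46266 = (((500 - 98596 + 394680) + 152502) + 53412) - 46266 = ((296584 + 152502) + 53412) - 46266 = (449086 + 53412) - 46266 = 502498 - 46266 = 456232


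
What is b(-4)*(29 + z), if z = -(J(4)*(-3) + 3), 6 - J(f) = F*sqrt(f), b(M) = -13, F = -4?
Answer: -884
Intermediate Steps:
J(f) = 6 + 4*sqrt(f) (J(f) = 6 - (-4)*sqrt(f) = 6 + 4*sqrt(f))
z = 39 (z = -((6 + 4*sqrt(4))*(-3) + 3) = -((6 + 4*2)*(-3) + 3) = -((6 + 8)*(-3) + 3) = -(14*(-3) + 3) = -(-42 + 3) = -1*(-39) = 39)
b(-4)*(29 + z) = -13*(29 + 39) = -13*68 = -884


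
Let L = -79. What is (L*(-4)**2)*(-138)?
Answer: 174432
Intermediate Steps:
(L*(-4)**2)*(-138) = -79*(-4)**2*(-138) = -79*16*(-138) = -1264*(-138) = 174432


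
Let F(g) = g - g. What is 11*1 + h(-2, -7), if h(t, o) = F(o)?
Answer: 11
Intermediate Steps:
F(g) = 0
h(t, o) = 0
11*1 + h(-2, -7) = 11*1 + 0 = 11 + 0 = 11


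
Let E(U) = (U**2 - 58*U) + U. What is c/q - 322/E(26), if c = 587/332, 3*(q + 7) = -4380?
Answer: 78177523/196278732 ≈ 0.39830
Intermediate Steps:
E(U) = U**2 - 57*U
q = -1467 (q = -7 + (1/3)*(-4380) = -7 - 1460 = -1467)
c = 587/332 (c = 587*(1/332) = 587/332 ≈ 1.7681)
c/q - 322/E(26) = (587/332)/(-1467) - 322*1/(26*(-57 + 26)) = (587/332)*(-1/1467) - 322/(26*(-31)) = -587/487044 - 322/(-806) = -587/487044 - 322*(-1/806) = -587/487044 + 161/403 = 78177523/196278732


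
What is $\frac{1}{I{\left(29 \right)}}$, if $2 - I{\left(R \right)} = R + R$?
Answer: $- \frac{1}{56} \approx -0.017857$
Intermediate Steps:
$I{\left(R \right)} = 2 - 2 R$ ($I{\left(R \right)} = 2 - \left(R + R\right) = 2 - 2 R$)
$\frac{1}{I{\left(29 \right)}} = \frac{1}{2 - 58} = \frac{1}{-56} = - \frac{1}{56}$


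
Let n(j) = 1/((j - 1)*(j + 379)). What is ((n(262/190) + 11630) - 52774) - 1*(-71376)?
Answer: 39328696897/1300896 ≈ 30232.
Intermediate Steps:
n(j) = 1/((-1 + j)*(379 + j))
((n(262/190) + 11630) - 52774) - 1*(-71376) = ((1/(-379 + (262/190)² + 378*(262/190)) + 11630) - 52774) - 1*(-71376) = ((1/(-379 + (262*(1/190))² + 378*(262*(1/190))) + 11630) - 52774) + 71376 = ((1/(-379 + (131/95)² + 378*(131/95)) + 11630) - 52774) + 71376 = ((1/(-379 + 17161/9025 + 49518/95) + 11630) - 52774) + 71376 = ((1/(1300896/9025) + 11630) - 52774) + 71376 = ((9025/1300896 + 11630) - 52774) + 71376 = (15129429505/1300896 - 52774) + 71376 = -53524055999/1300896 + 71376 = 39328696897/1300896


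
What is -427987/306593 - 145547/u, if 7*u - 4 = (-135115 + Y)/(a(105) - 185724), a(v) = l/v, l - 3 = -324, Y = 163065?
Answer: -290075470665679695/1096005940862 ≈ -2.6467e+5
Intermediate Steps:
l = -321 (l = 3 - 324 = -321)
a(v) = -321/v
u = 25023538/45503129 (u = 4/7 + ((-135115 + 163065)/(-321/105 - 185724))/7 = 4/7 + (27950/(-321*1/105 - 185724))/7 = 4/7 + (27950/(-107/35 - 185724))/7 = 4/7 + (27950/(-6500447/35))/7 = 4/7 + (27950*(-35/6500447))/7 = 4/7 + (1/7)*(-978250/6500447) = 4/7 - 139750/6500447 = 25023538/45503129 ≈ 0.54993)
-427987/306593 - 145547/u = -427987/306593 - 145547/25023538/45503129 = -427987*1/306593 - 145547*45503129/25023538 = -61141/43799 - 6622843916563/25023538 = -290075470665679695/1096005940862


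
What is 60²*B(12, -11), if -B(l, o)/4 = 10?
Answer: -144000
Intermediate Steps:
B(l, o) = -40 (B(l, o) = -4*10 = -40)
60²*B(12, -11) = 60²*(-40) = 3600*(-40) = -144000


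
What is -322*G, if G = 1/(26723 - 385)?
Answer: -161/13169 ≈ -0.012226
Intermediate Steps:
G = 1/26338 ≈ 3.7968e-5
-322*G = -322*1/26338 = -161/13169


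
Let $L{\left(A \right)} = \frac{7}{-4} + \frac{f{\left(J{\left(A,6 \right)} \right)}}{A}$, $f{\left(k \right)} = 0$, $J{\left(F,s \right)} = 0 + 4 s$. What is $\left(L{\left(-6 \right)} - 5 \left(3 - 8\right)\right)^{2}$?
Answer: $\frac{8649}{16} \approx 540.56$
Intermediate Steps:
$J{\left(F,s \right)} = 4 s$
$L{\left(A \right)} = - \frac{7}{4}$ ($L{\left(A \right)} = \frac{7}{-4} + \frac{0}{A} = 7 \left(- \frac{1}{4}\right) + 0 = - \frac{7}{4} + 0 = - \frac{7}{4}$)
$\left(L{\left(-6 \right)} - 5 \left(3 - 8\right)\right)^{2} = \left(- \frac{7}{4} - 5 \left(3 - 8\right)\right)^{2} = \left(- \frac{7}{4} - -25\right)^{2} = \left(- \frac{7}{4} + 25\right)^{2} = \left(\frac{93}{4}\right)^{2} = \frac{8649}{16}$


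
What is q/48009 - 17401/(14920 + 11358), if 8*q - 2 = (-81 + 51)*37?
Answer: -419522056/630790251 ≈ -0.66507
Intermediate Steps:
q = -277/2 (q = ¼ + ((-81 + 51)*37)/8 = ¼ + (-30*37)/8 = ¼ + (⅛)*(-1110) = ¼ - 555/4 = -277/2 ≈ -138.50)
q/48009 - 17401/(14920 + 11358) = -277/2/48009 - 17401/(14920 + 11358) = -277/2*1/48009 - 17401/26278 = -277/96018 - 17401*1/26278 = -277/96018 - 17401/26278 = -419522056/630790251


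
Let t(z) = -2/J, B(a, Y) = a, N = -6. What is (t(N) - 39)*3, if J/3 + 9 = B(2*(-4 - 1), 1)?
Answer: -2221/19 ≈ -116.89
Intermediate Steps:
J = -57 (J = -27 + 3*(2*(-4 - 1)) = -27 + 3*(2*(-5)) = -27 + 3*(-10) = -27 - 30 = -57)
t(z) = 2/57 (t(z) = -2/(-57) = -2*(-1/57) = 2/57)
(t(N) - 39)*3 = (2/57 - 39)*3 = -2221/57*3 = -2221/19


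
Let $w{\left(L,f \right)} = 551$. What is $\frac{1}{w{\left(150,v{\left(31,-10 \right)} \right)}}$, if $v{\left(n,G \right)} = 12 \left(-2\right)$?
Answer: $\frac{1}{551} \approx 0.0018149$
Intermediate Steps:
$v{\left(n,G \right)} = -24$
$\frac{1}{w{\left(150,v{\left(31,-10 \right)} \right)}} = \frac{1}{551}$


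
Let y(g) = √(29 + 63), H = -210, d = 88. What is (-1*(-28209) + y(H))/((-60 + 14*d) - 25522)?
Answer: -28209/24350 - √23/12175 ≈ -1.1589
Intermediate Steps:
y(g) = 2*√23 (y(g) = √92 = 2*√23)
(-1*(-28209) + y(H))/((-60 + 14*d) - 25522) = (-1*(-28209) + 2*√23)/((-60 + 14*88) - 25522) = (28209 + 2*√23)/((-60 + 1232) - 25522) = (28209 + 2*√23)/(1172 - 25522) = (28209 + 2*√23)/(-24350) = (28209 + 2*√23)*(-1/24350) = -28209/24350 - √23/12175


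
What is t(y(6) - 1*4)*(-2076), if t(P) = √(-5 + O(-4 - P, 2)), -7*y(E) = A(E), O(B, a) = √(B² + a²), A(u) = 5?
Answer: -2076*I*√(245 - 7*√221)/7 ≈ -3520.8*I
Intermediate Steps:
y(E) = -5/7 (y(E) = -⅐*5 = -5/7)
t(P) = √(-5 + √(4 + (-4 - P)²)) (t(P) = √(-5 + √((-4 - P)² + 2²)) = √(-5 + √((-4 - P)² + 4)) = √(-5 + √(4 + (-4 - P)²)))
t(y(6) - 1*4)*(-2076) = √(-5 + √(4 + (4 + (-5/7 - 1*4))²))*(-2076) = √(-5 + √(4 + (4 + (-5/7 - 4))²))*(-2076) = √(-5 + √(4 + (4 - 33/7)²))*(-2076) = √(-5 + √(4 + (-5/7)²))*(-2076) = √(-5 + √(4 + 25/49))*(-2076) = √(-5 + √(221/49))*(-2076) = √(-5 + √221/7)*(-2076) = -2076*√(-5 + √221/7)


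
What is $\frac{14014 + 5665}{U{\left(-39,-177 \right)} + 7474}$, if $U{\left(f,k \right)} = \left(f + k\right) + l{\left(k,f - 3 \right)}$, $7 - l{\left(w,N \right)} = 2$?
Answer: $\frac{19679}{7263} \approx 2.7095$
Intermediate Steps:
$l{\left(w,N \right)} = 5$ ($l{\left(w,N \right)} = 7 - 2 = 5$)
$U{\left(f,k \right)} = 5 + f + k$ ($U{\left(f,k \right)} = \left(f + k\right) + 5 = 5 + f + k$)
$\frac{14014 + 5665}{U{\left(-39,-177 \right)} + 7474} = \frac{14014 + 5665}{\left(5 - 39 - 177\right) + 7474} = \frac{19679}{-211 + 7474} = \frac{19679}{7263}$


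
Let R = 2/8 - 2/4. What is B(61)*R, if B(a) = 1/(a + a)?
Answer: -1/488 ≈ -0.0020492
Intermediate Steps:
B(a) = 1/(2*a)
R = -¼ (R = 2*(⅛) - 2*¼ = ¼ - ½ = -¼ ≈ -0.25000)
B(61)*R = ((½)/61)*(-¼) = ((½)*(1/61))*(-¼) = (1/122)*(-¼) = -1/488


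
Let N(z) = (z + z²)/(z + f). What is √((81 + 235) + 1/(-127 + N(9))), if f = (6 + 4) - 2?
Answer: 3*√150298367/2069 ≈ 17.776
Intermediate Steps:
f = 8 (f = 10 - 2 = 8)
N(z) = (z + z²)/(8 + z) (N(z) = (z + z²)/(z + 8) = (z + z²)/(8 + z))
√((81 + 235) + 1/(-127 + N(9))) = √((81 + 235) + 1/(-127 + 9*(1 + 9)/(8 + 9))) = √(316 + 1/(-127 + 9*10/17)) = √(316 + 1/(-127 + 9*(1/17)*10)) = √(316 + 1/(-127 + 90/17)) = √(316 + 1/(-2069/17)) = √(316 - 17/2069) = √(653787/2069) = 3*√150298367/2069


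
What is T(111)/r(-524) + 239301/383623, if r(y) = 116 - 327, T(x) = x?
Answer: 7910358/80944453 ≈ 0.097726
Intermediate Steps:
r(y) = -211
T(111)/r(-524) + 239301/383623 = 111/(-211) + 239301/383623 = 111*(-1/211) + 239301*(1/383623) = -111/211 + 239301/383623 = 7910358/80944453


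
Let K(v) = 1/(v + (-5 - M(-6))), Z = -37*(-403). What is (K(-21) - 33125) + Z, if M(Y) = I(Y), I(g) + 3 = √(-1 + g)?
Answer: (-18214*√7 + 418923*I)/(√7 - 23*I) ≈ -18214.0 + 0.0049343*I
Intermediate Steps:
I(g) = -3 + √(-1 + g)
M(Y) = -3 + √(-1 + Y)
Z = 14911
K(v) = 1/(-2 + v - I*√7) (K(v) = 1/(v + (-5 - (-3 + √(-1 - 6)))) = 1/(v + (-5 - (-3 + √(-7)))) = 1/(v + (-5 - (-3 + I*√7))) = 1/(v + (-5 + (3 - I*√7))) = 1/(v + (-2 - I*√7)) = 1/(-2 + v - I*√7))
(K(-21) - 33125) + Z = (1/(-2 - 21 - I*√7) - 33125) + 14911 = (1/(-23 - I*√7) - 33125) + 14911 = (-33125 + 1/(-23 - I*√7)) + 14911 = -18214 + 1/(-23 - I*√7)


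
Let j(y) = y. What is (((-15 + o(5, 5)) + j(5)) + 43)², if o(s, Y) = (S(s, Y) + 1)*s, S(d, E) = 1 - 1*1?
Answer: 1444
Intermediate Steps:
S(d, E) = 0 (S(d, E) = 1 - 1 = 0)
o(s, Y) = s (o(s, Y) = (0 + 1)*s = 1*s = s)
(((-15 + o(5, 5)) + j(5)) + 43)² = (((-15 + 5) + 5) + 43)² = ((-10 + 5) + 43)² = (-5 + 43)² = 38² = 1444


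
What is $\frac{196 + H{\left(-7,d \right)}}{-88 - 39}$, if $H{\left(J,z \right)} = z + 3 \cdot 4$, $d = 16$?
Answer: $- \frac{224}{127} \approx -1.7638$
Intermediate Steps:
$H{\left(J,z \right)} = 12 + z$ ($H{\left(J,z \right)} = z + 12 = 12 + z$)
$\frac{196 + H{\left(-7,d \right)}}{-88 - 39} = \frac{196 + \left(12 + 16\right)}{-88 - 39} = \frac{196 + 28}{-127} = 224 \left(- \frac{1}{127}\right) = - \frac{224}{127}$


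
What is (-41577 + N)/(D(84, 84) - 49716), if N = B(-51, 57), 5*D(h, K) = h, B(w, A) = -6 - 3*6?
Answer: 69335/82832 ≈ 0.83706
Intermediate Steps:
B(w, A) = -24 (B(w, A) = -6 - 18 = -24)
D(h, K) = h/5
N = -24
(-41577 + N)/(D(84, 84) - 49716) = (-41577 - 24)/((⅕)*84 - 49716) = -41601/(84/5 - 49716) = -41601/(-248496/5) = -41601*(-5/248496) = 69335/82832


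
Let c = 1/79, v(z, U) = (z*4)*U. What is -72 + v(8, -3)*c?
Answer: -5784/79 ≈ -73.215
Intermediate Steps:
v(z, U) = 4*U*z (v(z, U) = (4*z)*U = 4*U*z)
c = 1/79 ≈ 0.012658
-72 + v(8, -3)*c = -72 + (4*(-3)*8)*(1/79) = -72 - 96*1/79 = -72 - 96/79 = -5784/79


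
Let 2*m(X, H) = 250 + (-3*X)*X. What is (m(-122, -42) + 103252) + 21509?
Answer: 102560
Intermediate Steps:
m(X, H) = 125 - 3*X**2/2 (m(X, H) = (250 + (-3*X)*X)/2 = (250 - 3*X**2)/2 = 125 - 3*X**2/2)
(m(-122, -42) + 103252) + 21509 = ((125 - 3/2*(-122)**2) + 103252) + 21509 = ((125 - 3/2*14884) + 103252) + 21509 = ((125 - 22326) + 103252) + 21509 = (-22201 + 103252) + 21509 = 81051 + 21509 = 102560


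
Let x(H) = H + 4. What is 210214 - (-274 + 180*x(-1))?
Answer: 209948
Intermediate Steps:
x(H) = 4 + H
210214 - (-274 + 180*x(-1)) = 210214 - (-274 + 180*(4 - 1)) = 210214 - (-274 + 180*3) = 210214 - (-274 + 540) = 210214 - 1*266 = 210214 - 266 = 209948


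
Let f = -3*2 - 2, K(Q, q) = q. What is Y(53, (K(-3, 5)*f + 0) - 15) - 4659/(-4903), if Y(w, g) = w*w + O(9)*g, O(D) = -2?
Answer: 14316516/4903 ≈ 2919.9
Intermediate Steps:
f = -8 (f = -6 - 2 = -8)
Y(w, g) = w**2 - 2*g (Y(w, g) = w*w - 2*g = w**2 - 2*g)
Y(53, (K(-3, 5)*f + 0) - 15) - 4659/(-4903) = (53**2 - 2*((5*(-8) + 0) - 15)) - 4659/(-4903) = (2809 - 2*((-40 + 0) - 15)) - 4659*(-1)/4903 = (2809 - 2*(-40 - 15)) - 1*(-4659/4903) = (2809 - 2*(-55)) + 4659/4903 = (2809 + 110) + 4659/4903 = 2919 + 4659/4903 = 14316516/4903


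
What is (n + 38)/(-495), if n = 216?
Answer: -254/495 ≈ -0.51313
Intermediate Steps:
(n + 38)/(-495) = (216 + 38)/(-495) = 254*(-1/495) = -254/495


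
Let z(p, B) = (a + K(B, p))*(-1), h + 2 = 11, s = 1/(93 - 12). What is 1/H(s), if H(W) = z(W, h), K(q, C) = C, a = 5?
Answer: -81/406 ≈ -0.19951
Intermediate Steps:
s = 1/81 ≈ 0.012346
h = 9 (h = -2 + 11 = 9)
z(p, B) = -5 - p (z(p, B) = (5 + p)*(-1) = -5 - p)
H(W) = -5 - W
1/H(s) = 1/(-5 - 1*1/81) = 1/(-5 - 1/81) = 1/(-406/81) = -81/406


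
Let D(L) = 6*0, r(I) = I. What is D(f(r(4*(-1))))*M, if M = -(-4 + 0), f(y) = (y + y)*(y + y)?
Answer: 0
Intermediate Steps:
f(y) = 4*y² (f(y) = (2*y)*(2*y) = 4*y²)
D(L) = 0
M = 4 (M = -1*(-4) = 4)
D(f(r(4*(-1))))*M = 0*4 = 0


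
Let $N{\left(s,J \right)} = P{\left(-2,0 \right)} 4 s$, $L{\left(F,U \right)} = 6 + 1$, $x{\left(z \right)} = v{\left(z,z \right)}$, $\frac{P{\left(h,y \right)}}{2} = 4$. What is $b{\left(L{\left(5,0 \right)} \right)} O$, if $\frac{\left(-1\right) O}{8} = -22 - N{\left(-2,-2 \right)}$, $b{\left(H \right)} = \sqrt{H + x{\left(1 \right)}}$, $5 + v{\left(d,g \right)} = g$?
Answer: $- 336 \sqrt{3} \approx -581.97$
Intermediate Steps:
$P{\left(h,y \right)} = 8$ ($P{\left(h,y \right)} = 2 \cdot 4 = 8$)
$v{\left(d,g \right)} = -5 + g$
$x{\left(z \right)} = -5 + z$
$L{\left(F,U \right)} = 7$
$b{\left(H \right)} = \sqrt{-4 + H}$ ($b{\left(H \right)} = \sqrt{H + \left(-5 + 1\right)} = \sqrt{H - 4} = \sqrt{-4 + H}$)
$N{\left(s,J \right)} = 32 s$ ($N{\left(s,J \right)} = 8 \cdot 4 s = 32 s$)
$O = -336$ ($O = - 8 \left(-22 - 32 \left(-2\right)\right) = - 8 \left(-22 - -64\right) = - 8 \left(-22 + 64\right) = \left(-8\right) 42 = -336$)
$b{\left(L{\left(5,0 \right)} \right)} O = \sqrt{-4 + 7} \left(-336\right) = \sqrt{3} \left(-336\right) = - 336 \sqrt{3}$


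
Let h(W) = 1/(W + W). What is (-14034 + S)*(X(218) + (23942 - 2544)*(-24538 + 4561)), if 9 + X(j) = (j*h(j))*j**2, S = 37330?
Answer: -9957737590528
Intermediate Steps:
h(W) = 1/(2*W)
X(j) = -9 + j**2/2 (X(j) = -9 + (j*(1/(2*j)))*j**2 = -9 + j**2/2)
(-14034 + S)*(X(218) + (23942 - 2544)*(-24538 + 4561)) = (-14034 + 37330)*((-9 + (1/2)*218**2) + (23942 - 2544)*(-24538 + 4561)) = 23296*((-9 + (1/2)*47524) + 21398*(-19977)) = 23296*((-9 + 23762) - 427467846) = 23296*(23753 - 427467846) = 23296*(-427444093) = -9957737590528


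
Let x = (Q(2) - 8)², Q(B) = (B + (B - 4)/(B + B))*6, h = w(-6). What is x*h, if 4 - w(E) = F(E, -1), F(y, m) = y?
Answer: 10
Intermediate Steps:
w(E) = 4 - E
h = 10 (h = 4 - 1*(-6) = 4 + 6 = 10)
Q(B) = 6*B + 3*(-4 + B)/B (Q(B) = (B + (-4 + B)/((2*B)))*6 = (B + (-4 + B)*(1/(2*B)))*6 = (B + (-4 + B)/(2*B))*6 = 6*B + 3*(-4 + B)/B)
x = 1 (x = ((3 - 12/2 + 6*2) - 8)² = ((3 - 12*½ + 12) - 8)² = ((3 - 6 + 12) - 8)² = (9 - 8)² = 1² = 1)
x*h = 1*10 = 10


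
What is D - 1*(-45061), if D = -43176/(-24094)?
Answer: 77553065/1721 ≈ 45063.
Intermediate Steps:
D = 3084/1721 (D = -43176*(-1/24094) = 3084/1721 ≈ 1.7920)
D - 1*(-45061) = 3084/1721 - 1*(-45061) = 3084/1721 + 45061 = 77553065/1721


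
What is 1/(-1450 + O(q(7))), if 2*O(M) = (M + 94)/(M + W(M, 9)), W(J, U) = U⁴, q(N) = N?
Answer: -13136/19047099 ≈ -0.00068966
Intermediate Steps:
O(M) = (94 + M)/(2*(6561 + M)) (O(M) = ((M + 94)/(M + 9⁴))/2 = ((94 + M)/(M + 6561))/2 = ((94 + M)/(6561 + M))/2 = (94 + M)/(2*(6561 + M)))
1/(-1450 + O(q(7))) = 1/(-1450 + (94 + 7)/(2*(6561 + 7))) = 1/(-1450 + (½)*101/6568) = 1/(-1450 + (½)*(1/6568)*101) = 1/(-1450 + 101/13136) = 1/(-19047099/13136) = -13136/19047099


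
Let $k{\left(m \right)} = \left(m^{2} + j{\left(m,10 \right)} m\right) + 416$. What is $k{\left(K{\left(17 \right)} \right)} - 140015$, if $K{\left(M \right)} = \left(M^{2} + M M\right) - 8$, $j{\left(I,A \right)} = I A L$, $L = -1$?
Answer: $-3063699$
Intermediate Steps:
$j{\left(I,A \right)} = - A I$ ($j{\left(I,A \right)} = I A \left(-1\right) = A I \left(-1\right) = - A I$)
$K{\left(M \right)} = -8 + 2 M^{2}$ ($K{\left(M \right)} = \left(M^{2} + M^{2}\right) - 8 = 2 M^{2} - 8 = -8 + 2 M^{2}$)
$k{\left(m \right)} = 416 - 9 m^{2}$ ($k{\left(m \right)} = \left(m^{2} + \left(-1\right) 10 m m\right) + 416 = \left(m^{2} + - 10 m m\right) + 416 = \left(m^{2} - 10 m^{2}\right) + 416 = - 9 m^{2} + 416 = 416 - 9 m^{2}$)
$k{\left(K{\left(17 \right)} \right)} - 140015 = \left(416 - 9 \left(-8 + 2 \cdot 17^{2}\right)^{2}\right) - 140015 = \left(416 - 9 \left(-8 + 2 \cdot 289\right)^{2}\right) - 140015 = \left(416 - 9 \left(-8 + 578\right)^{2}\right) - 140015 = \left(416 - 9 \cdot 570^{2}\right) - 140015 = \left(416 - 2924100\right) - 140015 = -2923684 - 140015 = -3063699$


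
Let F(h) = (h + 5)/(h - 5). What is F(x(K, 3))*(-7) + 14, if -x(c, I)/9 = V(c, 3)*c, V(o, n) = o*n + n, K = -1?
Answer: 21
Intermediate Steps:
V(o, n) = n + n*o (V(o, n) = n*o + n = n + n*o)
x(c, I) = -9*c*(3 + 3*c) (x(c, I) = -9*3*(1 + c)*c = -9*(3 + 3*c)*c = -9*c*(3 + 3*c))
F(h) = (5 + h)/(-5 + h)
F(x(K, 3))*(-7) + 14 = ((5 - 27*(-1)*(1 - 1))/(-5 - 27*(-1)*(1 - 1)))*(-7) + 14 = ((5 - 27*(-1)*0)/(-5 - 27*(-1)*0))*(-7) + 14 = ((5 + 0)/(-5 + 0))*(-7) + 14 = (5/(-5))*(-7) + 14 = -⅕*5*(-7) + 14 = -1*(-7) + 14 = 7 + 14 = 21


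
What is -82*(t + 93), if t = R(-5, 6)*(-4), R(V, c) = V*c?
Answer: -17466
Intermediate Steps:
t = 120 (t = -5*6*(-4) = -30*(-4) = 120)
-82*(t + 93) = -82*(120 + 93) = -82*213 = -17466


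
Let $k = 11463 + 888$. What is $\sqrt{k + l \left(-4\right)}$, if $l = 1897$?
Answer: $\sqrt{4763} \approx 69.015$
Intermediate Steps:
$k = 12351$
$\sqrt{k + l \left(-4\right)} = \sqrt{12351 + 1897 \left(-4\right)} = \sqrt{12351 - 7588} = \sqrt{4763}$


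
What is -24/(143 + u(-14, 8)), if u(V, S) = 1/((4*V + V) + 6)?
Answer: -1536/9151 ≈ -0.16785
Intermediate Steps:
u(V, S) = 1/(6 + 5*V) (u(V, S) = 1/(5*V + 6) = 1/(6 + 5*V))
-24/(143 + u(-14, 8)) = -24/(143 + 1/(6 + 5*(-14))) = -24/(143 + 1/(6 - 70)) = -24/(143 + 1/(-64)) = -24/(143 - 1/64) = -24/(9151/64) = (64/9151)*(-24) = -1536/9151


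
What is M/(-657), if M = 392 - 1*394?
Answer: 2/657 ≈ 0.0030441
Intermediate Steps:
M = -2 (M = 392 - 394 = -2)
M/(-657) = -2/(-657) = -2*(-1/657) = 2/657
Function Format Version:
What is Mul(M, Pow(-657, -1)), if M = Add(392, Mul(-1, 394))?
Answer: Rational(2, 657) ≈ 0.0030441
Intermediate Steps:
M = -2 (M = Add(392, -394) = -2)
Mul(M, Pow(-657, -1)) = Mul(-2, Pow(-657, -1)) = Mul(-2, Rational(-1, 657)) = Rational(2, 657)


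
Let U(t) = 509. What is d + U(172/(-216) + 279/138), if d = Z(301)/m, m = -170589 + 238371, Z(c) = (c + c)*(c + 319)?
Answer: 17437139/33891 ≈ 514.51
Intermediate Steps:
Z(c) = 2*c*(319 + c) (Z(c) = (2*c)*(319 + c) = 2*c*(319 + c))
m = 67782
d = 186620/33891 (d = (2*301*(319 + 301))/67782 = (2*301*620)*(1/67782) = 373240*(1/67782) = 186620/33891 ≈ 5.5065)
d + U(172/(-216) + 279/138) = 186620/33891 + 509 = 17437139/33891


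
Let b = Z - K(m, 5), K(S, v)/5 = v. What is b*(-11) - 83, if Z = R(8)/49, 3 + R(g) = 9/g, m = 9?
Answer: 75429/392 ≈ 192.42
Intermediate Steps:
R(g) = -3 + 9/g
K(S, v) = 5*v
Z = -15/392 (Z = (-3 + 9/8)/49 = (-3 + 9*(1/8))*(1/49) = (-3 + 9/8)*(1/49) = -15/8*1/49 = -15/392 ≈ -0.038265)
b = -9815/392 (b = -15/392 - 5*5 = -15/392 - 1*25 = -15/392 - 25 = -9815/392 ≈ -25.038)
b*(-11) - 83 = -9815/392*(-11) - 83 = 107965/392 - 83 = 75429/392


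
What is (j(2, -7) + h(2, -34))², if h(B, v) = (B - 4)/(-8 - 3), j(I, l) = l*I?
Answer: 23104/121 ≈ 190.94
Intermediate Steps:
j(I, l) = I*l
h(B, v) = 4/11 - B/11 (h(B, v) = (-4 + B)/(-11) = (-4 + B)*(-1/11) = 4/11 - B/11)
(j(2, -7) + h(2, -34))² = (2*(-7) + (4/11 - 1/11*2))² = (-14 + (4/11 - 2/11))² = (-14 + 2/11)² = (-152/11)² = 23104/121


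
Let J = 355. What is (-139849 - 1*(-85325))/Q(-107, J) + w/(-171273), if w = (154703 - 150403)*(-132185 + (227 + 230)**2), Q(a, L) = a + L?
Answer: -615493099/286998 ≈ -2144.6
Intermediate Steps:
Q(a, L) = L + a
w = 329655200 (w = 4300*(-132185 + 457**2) = 4300*(-132185 + 208849) = 4300*76664 = 329655200)
(-139849 - 1*(-85325))/Q(-107, J) + w/(-171273) = (-139849 - 1*(-85325))/(355 - 107) + 329655200/(-171273) = (-139849 + 85325)/248 + 329655200*(-1/171273) = -54524*1/248 - 8909600/4629 = -13631/62 - 8909600/4629 = -615493099/286998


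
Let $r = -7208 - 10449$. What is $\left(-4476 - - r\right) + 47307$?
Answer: $25174$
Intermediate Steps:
$r = -17657$
$\left(-4476 - - r\right) + 47307 = \left(-4476 - \left(-1\right) \left(-17657\right)\right) + 47307 = \left(-4476 - 17657\right) + 47307 = -22133 + 47307 = 25174$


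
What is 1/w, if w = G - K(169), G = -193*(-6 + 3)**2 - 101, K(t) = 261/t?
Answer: -169/310883 ≈ -0.00054361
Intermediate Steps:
G = -1838 (G = -193*(-3)**2 - 101 = -193*9 - 101 = -1737 - 101 = -1838)
w = -310883/169 (w = -1838 - 261/169 = -310883/169 ≈ -1839.5)
1/w = 1/(-310883/169) = -169/310883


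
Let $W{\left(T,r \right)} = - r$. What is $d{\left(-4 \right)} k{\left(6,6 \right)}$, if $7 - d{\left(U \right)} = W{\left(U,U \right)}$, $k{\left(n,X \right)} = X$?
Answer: $18$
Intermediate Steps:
$d{\left(U \right)} = 7 + U$ ($d{\left(U \right)} = 7 - - U = 7 + U$)
$d{\left(-4 \right)} k{\left(6,6 \right)} = \left(7 - 4\right) 6 = 3 \cdot 6 = 18$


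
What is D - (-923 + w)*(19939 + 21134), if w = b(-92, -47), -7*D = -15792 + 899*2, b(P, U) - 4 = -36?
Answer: 274586999/7 ≈ 3.9227e+7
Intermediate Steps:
b(P, U) = -32 (b(P, U) = 4 - 36 = -32)
D = 13994/7 (D = -(-15792 + 899*2)/7 = -(-15792 + 1798)/7 = -⅐*(-13994) = 13994/7 ≈ 1999.1)
w = -32
D - (-923 + w)*(19939 + 21134) = 13994/7 - (-923 - 32)*(19939 + 21134) = 13994/7 - (-955)*41073 = 13994/7 - 1*(-39224715) = 13994/7 + 39224715 = 274586999/7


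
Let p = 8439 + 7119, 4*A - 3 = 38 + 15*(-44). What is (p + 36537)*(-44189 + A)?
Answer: -9240350625/4 ≈ -2.3101e+9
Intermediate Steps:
A = -619/4 (A = ¾ + (38 + 15*(-44))/4 = ¾ + (38 - 660)/4 = ¾ + (¼)*(-622) = ¾ - 311/2 = -619/4 ≈ -154.75)
p = 15558
(p + 36537)*(-44189 + A) = (15558 + 36537)*(-44189 - 619/4) = 52095*(-177375/4) = -9240350625/4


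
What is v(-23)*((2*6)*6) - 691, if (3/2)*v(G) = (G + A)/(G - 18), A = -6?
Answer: -26939/41 ≈ -657.05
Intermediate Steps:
v(G) = 2*(-6 + G)/(3*(-18 + G)) (v(G) = 2*((G - 6)/(G - 18))/3 = 2*((-6 + G)/(-18 + G))/3 = 2*(-6 + G)/(3*(-18 + G)))
v(-23)*((2*6)*6) - 691 = (2*(-6 - 23)/(3*(-18 - 23)))*((2*6)*6) - 691 = ((⅔)*(-29)/(-41))*(12*6) - 691 = ((⅔)*(-1/41)*(-29))*72 - 691 = (58/123)*72 - 691 = 1392/41 - 691 = -26939/41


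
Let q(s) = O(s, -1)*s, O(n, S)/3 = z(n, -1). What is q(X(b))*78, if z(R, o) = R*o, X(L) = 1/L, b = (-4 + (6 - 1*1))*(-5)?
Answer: -234/25 ≈ -9.3600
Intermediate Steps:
b = -5 (b = (-4 + (6 - 1))*(-5) = (-4 + 5)*(-5) = 1*(-5) = -5)
X(L) = 1/L
O(n, S) = -3*n (O(n, S) = 3*(n*(-1)) = 3*(-n) = -3*n)
q(s) = -3*s² (q(s) = (-3*s)*s = -3*s²)
q(X(b))*78 = -3*(1/(-5))²*78 = -3*(-⅕)²*78 = -3*1/25*78 = -3/25*78 = -234/25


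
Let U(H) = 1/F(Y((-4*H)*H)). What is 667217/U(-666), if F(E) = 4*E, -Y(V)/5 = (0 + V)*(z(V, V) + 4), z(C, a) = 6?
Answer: 236758482921600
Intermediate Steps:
Y(V) = -50*V (Y(V) = -5*(0 + V)*(6 + 4) = -5*V*10 = -50*V)
U(H) = 1/(800*H²) (U(H) = 1/(4*(-50*(-4*H)*H)) = 1/(4*(-(-200)*H²)) = 1/(4*(200*H²)) = 1/(800*H²))
667217/U(-666) = 667217/(((1/800)/(-666)²)) = 667217/(((1/800)*(1/443556))) = 667217/(1/354844800) = 667217*354844800 = 236758482921600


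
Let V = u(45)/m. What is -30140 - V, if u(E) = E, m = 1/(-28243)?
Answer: 1240795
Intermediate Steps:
m = -1/28243 ≈ -3.5407e-5
V = -1270935 (V = 45/(-1/28243) = 45*(-28243) = -1270935)
-30140 - V = -30140 - 1*(-1270935) = -30140 + 1270935 = 1240795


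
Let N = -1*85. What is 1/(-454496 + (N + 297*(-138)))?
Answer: -1/495567 ≈ -2.0179e-6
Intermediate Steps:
N = -85
1/(-454496 + (N + 297*(-138))) = 1/(-454496 + (-85 + 297*(-138))) = 1/(-454496 + (-85 - 40986)) = 1/(-454496 - 41071) = 1/(-495567) = -1/495567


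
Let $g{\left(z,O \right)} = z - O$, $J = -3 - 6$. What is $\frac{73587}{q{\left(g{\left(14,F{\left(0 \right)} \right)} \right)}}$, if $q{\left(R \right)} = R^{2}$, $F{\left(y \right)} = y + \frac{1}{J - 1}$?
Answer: $\frac{2452900}{6627} \approx 370.14$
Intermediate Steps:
$J = -9$ ($J = -3 - 6 = -9$)
$F{\left(y \right)} = - \frac{1}{10} + y$ ($F{\left(y \right)} = y + \frac{1}{-9 - 1} = y + \frac{1}{-10} = y - \frac{1}{10} = - \frac{1}{10} + y$)
$\frac{73587}{q{\left(g{\left(14,F{\left(0 \right)} \right)} \right)}} = \frac{73587}{\left(14 - \left(- \frac{1}{10} + 0\right)\right)^{2}} = \frac{73587}{\left(14 - - \frac{1}{10}\right)^{2}} = \frac{73587}{\left(14 + \frac{1}{10}\right)^{2}} = \frac{73587}{\left(\frac{141}{10}\right)^{2}} = \frac{73587}{\frac{19881}{100}} = 73587 \cdot \frac{100}{19881} = \frac{2452900}{6627}$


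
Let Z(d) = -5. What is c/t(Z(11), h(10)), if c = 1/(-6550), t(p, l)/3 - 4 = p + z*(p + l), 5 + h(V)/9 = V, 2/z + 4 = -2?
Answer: 1/281650 ≈ 3.5505e-6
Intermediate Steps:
z = -1/3 (z = 2/(-4 - 2) = 2/(-6) = 2*(-1/6) = -1/3 ≈ -0.33333)
h(V) = -45 + 9*V
t(p, l) = 12 - l + 2*p (t(p, l) = 12 + 3*(p - (p + l)/3) = 12 + 3*(p - (l + p)/3) = 12 + 3*(p + (-l/3 - p/3)) = 12 + 3*(-l/3 + 2*p/3) = 12 + (-l + 2*p) = 12 - l + 2*p)
c = -1/6550 ≈ -0.00015267
c/t(Z(11), h(10)) = -1/(6550*(12 - (-45 + 9*10) + 2*(-5))) = -1/(6550*(12 - (-45 + 90) - 10)) = -1/(6550*(12 - 1*45 - 10)) = -1/(6550*(12 - 45 - 10)) = -1/6550/(-43) = -1/6550*(-1/43) = 1/281650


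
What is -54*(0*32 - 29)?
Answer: 1566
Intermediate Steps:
-54*(0*32 - 29) = -54*(0 - 29) = -54*(-29) = 1566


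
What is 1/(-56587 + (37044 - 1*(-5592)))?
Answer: -1/13951 ≈ -7.1679e-5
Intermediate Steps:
1/(-56587 + (37044 - 1*(-5592))) = 1/(-56587 + (37044 + 5592)) = 1/(-56587 + 42636) = 1/(-13951) = -1/13951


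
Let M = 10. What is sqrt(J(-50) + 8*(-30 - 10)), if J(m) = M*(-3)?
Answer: 5*I*sqrt(14) ≈ 18.708*I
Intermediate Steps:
J(m) = -30 (J(m) = 10*(-3) = -30)
sqrt(J(-50) + 8*(-30 - 10)) = sqrt(-30 + 8*(-30 - 10)) = sqrt(-30 + 8*(-40)) = sqrt(-30 - 320) = sqrt(-350) = 5*I*sqrt(14)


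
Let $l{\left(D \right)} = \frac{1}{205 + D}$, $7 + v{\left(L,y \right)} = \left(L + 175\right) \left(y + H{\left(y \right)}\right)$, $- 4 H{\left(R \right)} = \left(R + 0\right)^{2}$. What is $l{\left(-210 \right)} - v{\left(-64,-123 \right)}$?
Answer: $\frac{8669791}{20} \approx 4.3349 \cdot 10^{5}$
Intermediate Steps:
$H{\left(R \right)} = - \frac{R^{2}}{4}$ ($H{\left(R \right)} = - \frac{\left(R + 0\right)^{2}}{4} = - \frac{R^{2}}{4}$)
$v{\left(L,y \right)} = -7 + \left(175 + L\right) \left(y - \frac{y^{2}}{4}\right)$ ($v{\left(L,y \right)} = -7 + \left(L + 175\right) \left(y - \frac{y^{2}}{4}\right) = -7 + \left(175 + L\right) \left(y - \frac{y^{2}}{4}\right)$)
$l{\left(-210 \right)} - v{\left(-64,-123 \right)} = \frac{1}{205 - 210} - \left(-7 + 175 \left(-123\right) - \frac{175 \left(-123\right)^{2}}{4} - -7872 - - 16 \left(-123\right)^{2}\right) = \frac{1}{-5} - \left(-7 - 21525 - \frac{2647575}{4} + 7872 - \left(-16\right) 15129\right) = - \frac{1}{5} - \left(-7 - 21525 - \frac{2647575}{4} + 7872 + 242064\right) = - \frac{1}{5} - - \frac{1733959}{4} = - \frac{1}{5} + \frac{1733959}{4} = \frac{8669791}{20}$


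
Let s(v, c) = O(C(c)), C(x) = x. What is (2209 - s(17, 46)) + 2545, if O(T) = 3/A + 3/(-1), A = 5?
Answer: 23782/5 ≈ 4756.4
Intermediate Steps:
O(T) = -12/5 (O(T) = 3/5 + 3/(-1) = 3*(⅕) + 3*(-1) = ⅗ - 3 = -12/5)
s(v, c) = -12/5
(2209 - s(17, 46)) + 2545 = (2209 - 1*(-12/5)) + 2545 = (2209 + 12/5) + 2545 = 11057/5 + 2545 = 23782/5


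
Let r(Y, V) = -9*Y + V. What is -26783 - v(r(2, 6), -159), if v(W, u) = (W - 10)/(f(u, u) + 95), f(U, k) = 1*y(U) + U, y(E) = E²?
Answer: -675386889/25217 ≈ -26783.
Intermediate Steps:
f(U, k) = U + U² (f(U, k) = 1*U² + U = U² + U = U + U²)
r(Y, V) = V - 9*Y
v(W, u) = (-10 + W)/(95 + u*(1 + u)) (v(W, u) = (W - 10)/(u*(1 + u) + 95) = (-10 + W)/(95 + u*(1 + u)))
-26783 - v(r(2, 6), -159) = -26783 - (-10 + (6 - 9*2))/(95 - 159 + (-159)²) = -26783 - (-10 + (6 - 18))/(95 - 159 + 25281) = -26783 - (-10 - 12)/25217 = -26783 - (-22)/25217 = -26783 - 1*(-22/25217) = -26783 + 22/25217 = -675386889/25217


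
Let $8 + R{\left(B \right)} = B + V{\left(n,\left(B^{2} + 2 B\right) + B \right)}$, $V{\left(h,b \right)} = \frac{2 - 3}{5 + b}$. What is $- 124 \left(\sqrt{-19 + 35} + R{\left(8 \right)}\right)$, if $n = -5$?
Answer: $- \frac{1484}{3} \approx -494.67$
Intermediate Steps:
$V{\left(h,b \right)} = - \frac{1}{5 + b}$
$R{\left(B \right)} = -8 + B - \frac{1}{5 + B^{2} + 3 B}$ ($R{\left(B \right)} = -8 + \left(B - \frac{1}{5 + \left(\left(B^{2} + 2 B\right) + B\right)}\right) = -8 + \left(B - \frac{1}{5 + \left(B^{2} + 3 B\right)}\right) = -8 + \left(B - \frac{1}{5 + B^{2} + 3 B}\right) = -8 + B - \frac{1}{5 + B^{2} + 3 B}$)
$- 124 \left(\sqrt{-19 + 35} + R{\left(8 \right)}\right) = - 124 \left(\sqrt{-19 + 35} + \frac{-1 + \left(-8 + 8\right) \left(5 + 8 \left(3 + 8\right)\right)}{5 + 8 \left(3 + 8\right)}\right) = - 124 \left(\sqrt{16} + \frac{-1 + 0 \left(5 + 8 \cdot 11\right)}{5 + 8 \cdot 11}\right) = - 124 \left(4 + \frac{-1 + 0 \left(5 + 88\right)}{5 + 88}\right) = - 124 \left(4 + \frac{-1 + 0 \cdot 93}{93}\right) = - 124 \left(4 + \frac{-1 + 0}{93}\right) = - 124 \left(4 + \frac{1}{93} \left(-1\right)\right) = - 124 \left(4 - \frac{1}{93}\right) = \left(-124\right) \frac{371}{93} = - \frac{1484}{3}$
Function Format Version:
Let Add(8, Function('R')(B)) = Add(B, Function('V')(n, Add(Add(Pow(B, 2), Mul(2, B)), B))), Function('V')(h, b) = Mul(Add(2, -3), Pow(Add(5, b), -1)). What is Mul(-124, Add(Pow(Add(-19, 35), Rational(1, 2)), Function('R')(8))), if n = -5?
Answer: Rational(-1484, 3) ≈ -494.67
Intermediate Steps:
Function('V')(h, b) = Mul(-1, Pow(Add(5, b), -1))
Function('R')(B) = Add(-8, B, Mul(-1, Pow(Add(5, Pow(B, 2), Mul(3, B)), -1))) (Function('R')(B) = Add(-8, Add(B, Mul(-1, Pow(Add(5, Add(Add(Pow(B, 2), Mul(2, B)), B)), -1)))) = Add(-8, Add(B, Mul(-1, Pow(Add(5, Add(Pow(B, 2), Mul(3, B))), -1)))) = Add(-8, Add(B, Mul(-1, Pow(Add(5, Pow(B, 2), Mul(3, B)), -1)))) = Add(-8, B, Mul(-1, Pow(Add(5, Pow(B, 2), Mul(3, B)), -1))))
Mul(-124, Add(Pow(Add(-19, 35), Rational(1, 2)), Function('R')(8))) = Mul(-124, Add(Pow(Add(-19, 35), Rational(1, 2)), Mul(Pow(Add(5, Mul(8, Add(3, 8))), -1), Add(-1, Mul(Add(-8, 8), Add(5, Mul(8, Add(3, 8)))))))) = Mul(-124, Add(Pow(16, Rational(1, 2)), Mul(Pow(Add(5, Mul(8, 11)), -1), Add(-1, Mul(0, Add(5, Mul(8, 11))))))) = Mul(-124, Add(4, Mul(Pow(Add(5, 88), -1), Add(-1, Mul(0, Add(5, 88)))))) = Mul(-124, Add(4, Mul(Pow(93, -1), Add(-1, Mul(0, 93))))) = Mul(-124, Add(4, Mul(Rational(1, 93), Add(-1, 0)))) = Mul(-124, Add(4, Mul(Rational(1, 93), -1))) = Mul(-124, Add(4, Rational(-1, 93))) = Mul(-124, Rational(371, 93)) = Rational(-1484, 3)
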